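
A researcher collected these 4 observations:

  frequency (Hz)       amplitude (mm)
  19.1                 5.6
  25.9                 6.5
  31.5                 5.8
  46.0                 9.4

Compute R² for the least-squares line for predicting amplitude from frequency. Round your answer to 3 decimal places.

0.811

n = 4, Σx = 122.5, Σy = 27.3, Σxy = 890.41, Σx² = 4143.87, Σy² = 195.61
Sxx = Σx² − (Σx)²/n = 4143.87 − 3751.5625 = 392.3075
Sxy = Σxy − (Σx)(Σy)/n = 890.41 − 836.0625 = 54.3475
Syy = Σy² − (Σy)²/n = 195.61 − 186.3225 = 9.2875
R² = Sxy²/(Sxx·Syy) = (54.3475)²/(392.3075·9.2875) = 0.810651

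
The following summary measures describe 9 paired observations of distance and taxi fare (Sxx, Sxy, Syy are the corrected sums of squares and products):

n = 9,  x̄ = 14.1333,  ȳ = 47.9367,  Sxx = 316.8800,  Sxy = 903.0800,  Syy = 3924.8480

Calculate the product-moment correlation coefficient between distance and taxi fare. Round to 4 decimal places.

0.8098

r = Sxy/√(Sxx·Syy) = 903.08/√(1243705.83424) = 903.08/1115.215600 = 0.809781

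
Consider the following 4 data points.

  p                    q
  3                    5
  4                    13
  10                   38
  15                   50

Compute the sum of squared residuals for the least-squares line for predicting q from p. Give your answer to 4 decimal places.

n = 4, Σx = 32, Σy = 106, Σxy = 1197, Σx² = 350, Σy² = 4138
Sxx = Σx² − (Σx)²/n = 350 − 256 = 94
Sxy = Σxy − (Σx)(Σy)/n = 1197 − 848 = 349
Syy = Σy² − (Σy)²/n = 4138 − 2809 = 1329
b = Sxy/Sxx = 349/94 = 3.712766
SSE = Syy − b·Sxy = 1329 − 3.712766·349 = 33.244681

33.2447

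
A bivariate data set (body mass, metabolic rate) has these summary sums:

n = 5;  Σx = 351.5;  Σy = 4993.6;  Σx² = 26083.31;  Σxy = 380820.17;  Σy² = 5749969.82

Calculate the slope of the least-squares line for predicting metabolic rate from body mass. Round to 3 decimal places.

Sxx = Σx² − (Σx)²/n = 26083.31 − 24710.45 = 1372.86
Sxy = Σxy − (Σx)(Σy)/n = 380820.17 − 351050.08 = 29770.09
b = Sxy/Sxx = 29770.09/1372.86 = 21.684724

21.685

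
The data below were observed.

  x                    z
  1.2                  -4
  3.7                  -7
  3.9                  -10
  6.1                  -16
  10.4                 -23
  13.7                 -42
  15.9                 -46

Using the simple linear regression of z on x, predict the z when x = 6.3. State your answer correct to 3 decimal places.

n = 7, Σx = 54.9, Σy = -148, Σxy = -1713.3, Σx² = 616.21
Sxx = Σx² − (Σx)²/n = 616.21 − 430.572857 = 185.637143
Sxy = Σxy − (Σx)(Σy)/n = -1713.3 − (-1160.742857) = -552.557143
b = Sxy/Sxx = -552.557143/185.637143 = -2.976544
a = ȳ − b·x̄ = -21.142857 − (-2.976544)·7.842857 = 2.201753
ŷ(6.3) = a + b·6.3 = 2.201753 + (-2.976544)·6.3 = -16.550475

-16.550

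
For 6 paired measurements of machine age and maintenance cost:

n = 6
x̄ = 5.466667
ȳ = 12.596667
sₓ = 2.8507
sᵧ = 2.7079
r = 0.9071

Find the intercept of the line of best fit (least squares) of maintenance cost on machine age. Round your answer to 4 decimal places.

7.8863

b = r · sᵧ/sₓ = 0.9071 · 2.7079/2.8507 = 0.861661
a = ȳ − b·x̄ = 12.596667 − 0.861661·5.466667 = 7.886255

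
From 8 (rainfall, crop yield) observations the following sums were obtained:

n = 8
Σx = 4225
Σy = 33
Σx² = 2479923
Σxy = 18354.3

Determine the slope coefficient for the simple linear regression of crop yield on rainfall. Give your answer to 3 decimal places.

Sxx = Σx² − (Σx)²/n = 2479923 − 2231328.125 = 248594.875
Sxy = Σxy − (Σx)(Σy)/n = 18354.3 − 17428.125 = 926.175
b = Sxy/Sxx = 926.175/248594.875 = 0.003726

0.004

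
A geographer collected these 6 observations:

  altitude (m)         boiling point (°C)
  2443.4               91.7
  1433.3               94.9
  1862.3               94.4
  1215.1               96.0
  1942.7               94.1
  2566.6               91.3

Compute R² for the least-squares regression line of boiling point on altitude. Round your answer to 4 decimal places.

0.9541

n = 6, Σx = 11463.4, Σy = 562.4, Σxy = 1069669.32, Σx² = 23330700.6, Σy² = 52732.76
Sxx = Σx² − (Σx)²/n = 23330700.6 − 21901589.926667 = 1429110.673333
Sxy = Σxy − (Σx)(Σy)/n = 1069669.32 − 1074502.693333 = -4833.373333
Syy = Σy² − (Σy)²/n = 52732.76 − 52715.626667 = 17.133333
R² = Sxy²/(Sxx·Syy) = (-4833.373333)²/(1429110.673333·17.133333) = 0.954098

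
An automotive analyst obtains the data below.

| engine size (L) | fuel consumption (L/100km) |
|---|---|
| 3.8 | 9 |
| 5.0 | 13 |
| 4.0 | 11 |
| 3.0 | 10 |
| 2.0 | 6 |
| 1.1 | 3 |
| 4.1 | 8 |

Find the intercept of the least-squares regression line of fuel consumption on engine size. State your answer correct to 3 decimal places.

n = 7, Σx = 23, Σy = 60, Σxy = 221.3, Σx² = 86.46
Sxx = Σx² − (Σx)²/n = 86.46 − 75.571429 = 10.888571
Sxy = Σxy − (Σx)(Σy)/n = 221.3 − 197.142857 = 24.157143
b = Sxy/Sxx = 24.157143/10.888571 = 2.218578
a = ȳ − b·x̄ = 8.571429 − 2.218578·3.285714 = 1.281816

1.282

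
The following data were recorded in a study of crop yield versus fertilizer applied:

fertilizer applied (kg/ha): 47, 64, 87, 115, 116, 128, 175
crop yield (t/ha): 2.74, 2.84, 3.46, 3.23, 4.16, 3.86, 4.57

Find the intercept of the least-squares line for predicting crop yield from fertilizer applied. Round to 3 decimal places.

n = 7, Σx = 732, Σy = 24.86, Σxy = 2759.4, Σx² = 87564
Sxx = Σx² − (Σx)²/n = 87564 − 76546.285714 = 11017.714286
Sxy = Σxy − (Σx)(Σy)/n = 2759.4 − 2599.645714 = 159.754286
b = Sxy/Sxx = 159.754286/11017.714286 = 0.014500
a = ȳ − b·x̄ = 3.551429 − 0.014500·104.571429 = 2.035167

2.035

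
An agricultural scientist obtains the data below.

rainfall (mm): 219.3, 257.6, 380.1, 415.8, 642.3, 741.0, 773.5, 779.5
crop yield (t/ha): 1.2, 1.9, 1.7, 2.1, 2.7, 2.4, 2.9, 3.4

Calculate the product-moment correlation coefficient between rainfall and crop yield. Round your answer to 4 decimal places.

0.9034

n = 8, Σx = 4209.1, Σy = 18.3, Σxy = 10678.01, Σx² = 2599368.69, Σy² = 45.37
Sxx = Σx² − (Σx)²/n = 2599368.69 − 2214565.35125 = 384803.33875
Sxy = Σxy − (Σx)(Σy)/n = 10678.01 − 9628.31625 = 1049.69375
Syy = Σy² − (Σy)²/n = 45.37 − 41.86125 = 3.50875
r = Sxy/√(Sxx·Syy) = 1049.69375/√(1350178.714839) = 1049.69375/1161.971908 = 0.903373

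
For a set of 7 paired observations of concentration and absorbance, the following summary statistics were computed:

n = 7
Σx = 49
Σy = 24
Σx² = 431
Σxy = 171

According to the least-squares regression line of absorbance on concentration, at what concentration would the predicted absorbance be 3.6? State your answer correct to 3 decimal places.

Sxx = Σx² − (Σx)²/n = 431 − 343 = 88
Sxy = Σxy − (Σx)(Σy)/n = 171 − 168 = 3
b = Sxy/Sxx = 3/88 = 0.034091
a = ȳ − b·x̄ = 3.428571 − 0.034091·7 = 3.189935
Set a + b·x = 3.6: x = (3.6 − 3.189935) / 0.034091 = 12.028571

12.029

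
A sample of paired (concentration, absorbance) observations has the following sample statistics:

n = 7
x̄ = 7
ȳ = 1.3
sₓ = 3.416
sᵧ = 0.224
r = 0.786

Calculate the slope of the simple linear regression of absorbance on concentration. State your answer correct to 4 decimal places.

b = r · sᵧ/sₓ = 0.786 · 0.224/3.416 = 0.051541

0.0515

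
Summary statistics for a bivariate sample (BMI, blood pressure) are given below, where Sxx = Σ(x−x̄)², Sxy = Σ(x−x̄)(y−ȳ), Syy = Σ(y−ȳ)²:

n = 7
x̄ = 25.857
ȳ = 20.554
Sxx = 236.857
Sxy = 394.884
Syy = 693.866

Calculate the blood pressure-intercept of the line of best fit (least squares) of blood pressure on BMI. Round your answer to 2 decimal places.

-22.55

b = Sxy/Sxx = 394.884/236.857 = 1.667183
a = ȳ − b·x̄ = 20.554 − 1.667183·25.857 = -22.554355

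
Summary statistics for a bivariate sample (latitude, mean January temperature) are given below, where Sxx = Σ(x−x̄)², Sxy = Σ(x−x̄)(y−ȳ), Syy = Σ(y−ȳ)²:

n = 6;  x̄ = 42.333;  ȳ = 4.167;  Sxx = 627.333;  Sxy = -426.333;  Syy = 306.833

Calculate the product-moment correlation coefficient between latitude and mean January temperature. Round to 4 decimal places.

r = Sxy/√(Sxx·Syy) = -426.333/√(192486.466389) = -426.333/438.732796 = -0.971737

-0.9717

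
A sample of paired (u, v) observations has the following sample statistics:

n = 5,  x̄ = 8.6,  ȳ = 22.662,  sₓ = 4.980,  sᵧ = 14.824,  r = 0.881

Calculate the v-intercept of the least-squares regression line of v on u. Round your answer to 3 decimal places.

b = r · sᵧ/sₓ = 0.881 · 14.824/4.98 = 2.622479
a = ȳ − b·x̄ = 22.662 − 2.622479·8.6 = 0.108683

0.109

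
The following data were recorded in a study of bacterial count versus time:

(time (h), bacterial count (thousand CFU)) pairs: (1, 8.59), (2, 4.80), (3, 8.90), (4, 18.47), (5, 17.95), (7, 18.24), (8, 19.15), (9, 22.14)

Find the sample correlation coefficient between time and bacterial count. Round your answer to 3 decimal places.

0.872

n = 8, Σx = 39, Σy = 118.24, Σxy = 688.66, Σx² = 249, Σy² = 2028.9812
Sxx = Σx² − (Σx)²/n = 249 − 190.125 = 58.875
Sxy = Σxy − (Σx)(Σy)/n = 688.66 − 576.42 = 112.24
Syy = Σy² − (Σy)²/n = 2028.9812 − 1747.5872 = 281.394
r = Sxy/√(Sxx·Syy) = 112.24/√(16567.07175) = 112.24/128.713137 = 0.872017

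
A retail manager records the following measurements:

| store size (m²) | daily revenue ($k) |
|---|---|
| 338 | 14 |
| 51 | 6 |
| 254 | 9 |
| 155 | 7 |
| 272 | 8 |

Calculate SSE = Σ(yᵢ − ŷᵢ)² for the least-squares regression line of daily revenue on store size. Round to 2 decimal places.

n = 5, Σx = 1070, Σy = 44, Σxy = 10585, Σx² = 279370, Σy² = 426
Sxx = Σx² − (Σx)²/n = 279370 − 228980 = 50390
Sxy = Σxy − (Σx)(Σy)/n = 10585 − 9416 = 1169
Syy = Σy² − (Σy)²/n = 426 − 387.2 = 38.8
b = Sxy/Sxx = 1169/50390 = 0.023199
SSE = Syy − b·Sxy = 38.8 − 0.023199·1169 = 11.680314

11.68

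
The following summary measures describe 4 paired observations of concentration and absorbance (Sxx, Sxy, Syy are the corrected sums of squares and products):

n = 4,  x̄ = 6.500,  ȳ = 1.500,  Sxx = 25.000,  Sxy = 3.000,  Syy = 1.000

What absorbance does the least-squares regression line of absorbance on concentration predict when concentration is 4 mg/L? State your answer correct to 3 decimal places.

1.200

b = Sxy/Sxx = 3/25 = 0.12
a = ȳ − b·x̄ = 1.5 − 0.12·6.5 = 0.72
ŷ(4) = a + b·4 = 0.72 + 0.12·4 = 1.2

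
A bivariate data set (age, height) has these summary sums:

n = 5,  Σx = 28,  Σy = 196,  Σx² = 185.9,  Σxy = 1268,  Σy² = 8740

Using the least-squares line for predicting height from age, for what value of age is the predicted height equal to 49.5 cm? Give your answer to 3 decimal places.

Sxx = Σx² − (Σx)²/n = 185.9 − 156.8 = 29.1
Sxy = Σxy − (Σx)(Σy)/n = 1268 − 1097.6 = 170.4
b = Sxy/Sxx = 170.4/29.1 = 5.855670
a = ȳ − b·x̄ = 39.2 − 5.855670·5.6 = 6.408247
Set a + b·x = 49.5: x = (49.5 − 6.408247) / 5.855670 = 7.358979

7.359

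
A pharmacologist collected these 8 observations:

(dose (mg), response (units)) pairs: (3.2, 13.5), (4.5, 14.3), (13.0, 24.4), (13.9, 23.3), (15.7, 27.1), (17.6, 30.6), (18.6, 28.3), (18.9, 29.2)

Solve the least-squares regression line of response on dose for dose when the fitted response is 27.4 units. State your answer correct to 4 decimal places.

16.5461

n = 8, Σx = 105.4, Σy = 190.7, Σxy = 2790.91, Σx² = 1652.12
Sxx = Σx² − (Σx)²/n = 1652.12 − 1388.645 = 263.475
Sxy = Σxy − (Σx)(Σy)/n = 2790.91 − 2512.4725 = 278.4375
b = Sxy/Sxx = 278.4375/263.475 = 1.056789
a = ȳ − b·x̄ = 23.8375 − 1.056789·13.175 = 9.914304
Set a + b·x = 27.4: x = (27.4 − 9.914304) / 1.056789 = 16.546061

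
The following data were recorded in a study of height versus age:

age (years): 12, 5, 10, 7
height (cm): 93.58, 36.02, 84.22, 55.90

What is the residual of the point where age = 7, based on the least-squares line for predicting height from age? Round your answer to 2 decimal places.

1.09

n = 4, Σx = 34, Σy = 269.72, Σxy = 2536.56, Σx² = 318
Sxx = Σx² − (Σx)²/n = 318 − 289 = 29
Sxy = Σxy − (Σx)(Σy)/n = 2536.56 − 2292.62 = 243.94
b = Sxy/Sxx = 243.94/29 = 8.411724
a = ȳ − b·x̄ = 67.43 − 8.411724·8.5 = -4.069655
ŷ(7) = -4.069655 + 8.411724·7 = 54.812414
residual = y − ŷ = 55.90 − 54.812414 = 1.087586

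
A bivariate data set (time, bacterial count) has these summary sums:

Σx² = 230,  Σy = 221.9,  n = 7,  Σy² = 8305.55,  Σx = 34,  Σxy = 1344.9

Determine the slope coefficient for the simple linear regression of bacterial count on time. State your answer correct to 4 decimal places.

4.1183

Sxx = Σx² − (Σx)²/n = 230 − 165.142857 = 64.857143
Sxy = Σxy − (Σx)(Σy)/n = 1344.9 − 1077.8 = 267.1
b = Sxy/Sxx = 267.1/64.857143 = 4.118282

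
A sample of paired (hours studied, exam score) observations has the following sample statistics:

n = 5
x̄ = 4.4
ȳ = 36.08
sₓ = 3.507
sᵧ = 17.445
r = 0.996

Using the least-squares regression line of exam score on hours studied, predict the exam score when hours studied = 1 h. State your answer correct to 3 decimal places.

19.235

b = r · sᵧ/sₓ = 0.996 · 17.445/3.507 = 4.954440
a = ȳ − b·x̄ = 36.08 − 4.954440·4.4 = 14.280465
ŷ(1) = a + b·1 = 14.280465 + 4.954440·1 = 19.234905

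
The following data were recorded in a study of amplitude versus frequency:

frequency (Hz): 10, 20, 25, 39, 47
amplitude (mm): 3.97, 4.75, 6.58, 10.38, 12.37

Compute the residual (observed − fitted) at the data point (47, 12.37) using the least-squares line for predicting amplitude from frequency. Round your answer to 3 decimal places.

n = 5, Σx = 141, Σy = 38.05, Σxy = 1285.41, Σx² = 4855
Sxx = Σx² − (Σx)²/n = 4855 − 3976.2 = 878.8
Sxy = Σxy − (Σx)(Σy)/n = 1285.41 − 1073.01 = 212.4
b = Sxy/Sxx = 212.4/878.8 = 0.241693
a = ȳ − b·x̄ = 7.61 − 0.241693·28.2 = 0.794251
ŷ(47) = 0.794251 + 0.241693·47 = 12.153832
residual = y − ŷ = 12.37 − 12.153832 = 0.216168

0.216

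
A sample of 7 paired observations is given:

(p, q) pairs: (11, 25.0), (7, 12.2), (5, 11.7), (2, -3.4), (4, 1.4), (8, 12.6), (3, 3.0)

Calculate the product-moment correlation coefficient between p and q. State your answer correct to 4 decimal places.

n = 7, Σx = 40, Σy = 62.5, Σxy = 527.5, Σx² = 288, Σy² = 1092.01
Sxx = Σx² − (Σx)²/n = 288 − 228.571429 = 59.428571
Sxy = Σxy − (Σx)(Σy)/n = 527.5 − 357.142857 = 170.357143
Syy = Σy² − (Σy)²/n = 1092.01 − 558.035714 = 533.974286
r = Sxy/√(Sxx·Syy) = 170.357143/√(31733.328980) = 170.357143/178.138511 = 0.956318

0.9563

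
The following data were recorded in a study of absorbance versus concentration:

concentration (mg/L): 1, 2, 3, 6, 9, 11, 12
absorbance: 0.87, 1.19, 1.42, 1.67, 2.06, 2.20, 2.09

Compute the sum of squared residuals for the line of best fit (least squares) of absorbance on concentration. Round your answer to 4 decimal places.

n = 7, Σx = 44, Σy = 11.5, Σxy = 85.35, Σx² = 396, Σy² = 20.43
Sxx = Σx² − (Σx)²/n = 396 − 276.571429 = 119.428571
Sxy = Σxy − (Σx)(Σy)/n = 85.35 − 72.285714 = 13.064286
Syy = Σy² − (Σy)²/n = 20.43 − 18.892857 = 1.537143
b = Sxy/Sxx = 13.064286/119.428571 = 0.109390
SSE = Syy − b·Sxy = 1.537143 − 0.109390·13.064286 = 0.108041

0.1080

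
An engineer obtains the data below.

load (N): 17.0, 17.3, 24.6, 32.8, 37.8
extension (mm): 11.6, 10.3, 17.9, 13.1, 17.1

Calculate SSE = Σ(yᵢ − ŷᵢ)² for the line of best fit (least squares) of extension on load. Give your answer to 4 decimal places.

27.0381

n = 5, Σx = 129.5, Σy = 70, Σxy = 1891.79, Σx² = 3698.13, Σy² = 1025.08
Sxx = Σx² − (Σx)²/n = 3698.13 − 3354.05 = 344.08
Sxy = Σxy − (Σx)(Σy)/n = 1891.79 − 1813 = 78.79
Syy = Σy² − (Σy)²/n = 1025.08 − 980 = 45.08
b = Sxy/Sxx = 78.79/344.08 = 0.228987
SSE = Syy − b·Sxy = 45.08 − 0.228987·78.79 = 27.038079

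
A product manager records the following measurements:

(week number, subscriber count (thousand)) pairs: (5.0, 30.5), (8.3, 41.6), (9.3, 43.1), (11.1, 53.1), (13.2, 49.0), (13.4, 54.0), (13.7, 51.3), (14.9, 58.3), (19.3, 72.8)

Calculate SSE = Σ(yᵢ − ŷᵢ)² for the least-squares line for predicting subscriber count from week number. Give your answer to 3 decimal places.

n = 9, Σx = 108.2, Σy = 453.7, Σxy = 5834.94, Σx² = 1439.58, Σy² = 23985.45
Sxx = Σx² − (Σx)²/n = 1439.58 − 1300.804444 = 138.775556
Sxy = Σxy − (Σx)(Σy)/n = 5834.94 − 5454.482222 = 380.457778
Syy = Σy² − (Σy)²/n = 23985.45 − 22871.521111 = 1113.928889
b = Sxy/Sxx = 380.457778/138.775556 = 2.741533
SSE = Syy − b·Sxy = 1113.928889 − 2.741533·380.457778 = 70.891301

70.891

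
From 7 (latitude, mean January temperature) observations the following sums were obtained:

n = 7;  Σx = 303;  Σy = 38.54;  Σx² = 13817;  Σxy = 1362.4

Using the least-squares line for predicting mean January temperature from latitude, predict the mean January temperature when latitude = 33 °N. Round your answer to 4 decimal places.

9.9904

Sxx = Σx² − (Σx)²/n = 13817 − 13115.571429 = 701.428571
Sxy = Σxy − (Σx)(Σy)/n = 1362.4 − 1668.231429 = -305.831429
b = Sxy/Sxx = -305.831429/701.428571 = -0.436012
a = ȳ − b·x̄ = 5.505714 − (-0.436012)·43.285714 = 24.378815
ŷ(33) = a + b·33 = 24.378815 + (-0.436012)·33 = 9.990411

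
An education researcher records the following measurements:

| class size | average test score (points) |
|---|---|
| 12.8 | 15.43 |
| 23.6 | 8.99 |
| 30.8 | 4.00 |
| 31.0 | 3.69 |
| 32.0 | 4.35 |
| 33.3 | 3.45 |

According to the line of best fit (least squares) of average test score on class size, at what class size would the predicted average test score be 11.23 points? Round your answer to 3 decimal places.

n = 6, Σx = 163.5, Σy = 39.91, Σxy = 901.343, Σx² = 4763.33
Sxx = Σx² − (Σx)²/n = 4763.33 − 4455.375 = 307.955
Sxy = Σxy − (Σx)(Σy)/n = 901.343 − 1087.5475 = -186.2045
b = Sxy/Sxx = -186.2045/307.955 = -0.604648
a = ȳ − b·x̄ = 6.651667 − (-0.604648)·27.25 = 23.128336
Set a + b·x = 11.23: x = (11.23 − 23.128336) / (-0.604648) = 19.678107

19.678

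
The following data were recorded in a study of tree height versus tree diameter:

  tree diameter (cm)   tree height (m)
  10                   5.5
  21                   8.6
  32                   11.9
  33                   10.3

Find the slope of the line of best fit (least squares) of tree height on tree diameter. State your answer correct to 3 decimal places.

0.243

n = 4, Σx = 96, Σy = 36.3, Σxy = 956.3, Σx² = 2654
Sxx = Σx² − (Σx)²/n = 2654 − 2304 = 350
Sxy = Σxy − (Σx)(Σy)/n = 956.3 − 871.2 = 85.1
b = Sxy/Sxx = 85.1/350 = 0.243143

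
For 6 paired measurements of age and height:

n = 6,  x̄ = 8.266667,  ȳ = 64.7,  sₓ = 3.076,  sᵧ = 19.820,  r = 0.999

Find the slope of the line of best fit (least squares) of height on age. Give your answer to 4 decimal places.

6.4370

b = r · sᵧ/sₓ = 0.999 · 19.82/3.076 = 6.436990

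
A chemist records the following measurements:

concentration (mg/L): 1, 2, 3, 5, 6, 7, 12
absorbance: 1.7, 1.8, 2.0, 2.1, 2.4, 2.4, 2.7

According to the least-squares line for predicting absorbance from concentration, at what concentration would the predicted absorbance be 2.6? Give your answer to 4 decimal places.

n = 7, Σx = 36, Σy = 15.1, Σxy = 85.4, Σx² = 268
Sxx = Σx² − (Σx)²/n = 268 − 185.142857 = 82.857143
Sxy = Σxy − (Σx)(Σy)/n = 85.4 − 77.657143 = 7.742857
b = Sxy/Sxx = 7.742857/82.857143 = 0.093448
a = ȳ − b·x̄ = 2.157143 − 0.093448·5.142857 = 1.676552
Set a + b·x = 2.6: x = (2.6 − 1.676552) / 0.093448 = 9.881919

9.8819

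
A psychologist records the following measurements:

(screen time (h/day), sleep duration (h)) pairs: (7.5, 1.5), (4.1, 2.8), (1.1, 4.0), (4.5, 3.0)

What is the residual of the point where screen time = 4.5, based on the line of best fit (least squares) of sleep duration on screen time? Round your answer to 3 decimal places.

0.252

n = 4, Σx = 17.2, Σy = 11.3, Σxy = 40.63, Σx² = 94.52
Sxx = Σx² − (Σx)²/n = 94.52 − 73.96 = 20.56
Sxy = Σxy − (Σx)(Σy)/n = 40.63 − 48.59 = -7.96
b = Sxy/Sxx = -7.96/20.56 = -0.387160
a = ȳ − b·x̄ = 2.825 − (-0.387160)·4.3 = 4.489786
ŷ(4.5) = 4.489786 + (-0.387160)·4.5 = 2.747568
residual = y − ŷ = 3.0 − 2.747568 = 0.252432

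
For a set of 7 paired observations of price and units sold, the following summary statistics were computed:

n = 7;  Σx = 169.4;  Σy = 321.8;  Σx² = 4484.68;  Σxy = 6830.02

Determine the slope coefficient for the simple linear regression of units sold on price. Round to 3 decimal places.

-2.486

Sxx = Σx² − (Σx)²/n = 4484.68 − 4099.48 = 385.2
Sxy = Σxy − (Σx)(Σy)/n = 6830.02 − 7787.56 = -957.54
b = Sxy/Sxx = -957.54/385.2 = -2.485826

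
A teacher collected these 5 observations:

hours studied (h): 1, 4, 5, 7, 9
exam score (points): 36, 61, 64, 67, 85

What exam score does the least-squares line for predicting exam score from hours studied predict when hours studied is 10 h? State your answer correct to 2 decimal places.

n = 5, Σx = 26, Σy = 313, Σxy = 1834, Σx² = 172
Sxx = Σx² − (Σx)²/n = 172 − 135.2 = 36.8
Sxy = Σxy − (Σx)(Σy)/n = 1834 − 1627.6 = 206.4
b = Sxy/Sxx = 206.4/36.8 = 5.608696
a = ȳ − b·x̄ = 62.6 − 5.608696·5.2 = 33.434783
ŷ(10) = a + b·10 = 33.434783 + 5.608696·10 = 89.521739

89.52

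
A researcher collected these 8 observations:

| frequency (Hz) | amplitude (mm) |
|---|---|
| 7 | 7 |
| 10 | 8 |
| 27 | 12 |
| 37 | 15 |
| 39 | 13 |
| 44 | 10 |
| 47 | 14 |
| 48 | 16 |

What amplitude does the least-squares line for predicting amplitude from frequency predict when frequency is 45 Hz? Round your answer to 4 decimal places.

n = 8, Σx = 259, Σy = 95, Σxy = 3381, Σx² = 10217
Sxx = Σx² − (Σx)²/n = 10217 − 8385.125 = 1831.875
Sxy = Σxy − (Σx)(Σy)/n = 3381 − 3075.625 = 305.375
b = Sxy/Sxx = 305.375/1831.875 = 0.166701
a = ȳ − b·x̄ = 11.875 − 0.166701·32.375 = 6.478062
ŷ(45) = a + b·45 = 6.478062 + 0.166701·45 = 13.979597

13.9796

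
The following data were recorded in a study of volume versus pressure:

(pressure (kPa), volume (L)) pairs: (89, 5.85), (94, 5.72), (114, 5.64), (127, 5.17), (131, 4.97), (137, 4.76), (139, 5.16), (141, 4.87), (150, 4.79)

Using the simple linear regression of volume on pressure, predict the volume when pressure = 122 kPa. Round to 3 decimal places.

5.264

n = 9, Σx = 1122, Σy = 46.93, Σxy = 5783.48, Σx² = 143514
Sxx = Σx² − (Σx)²/n = 143514 − 139876 = 3638
Sxy = Σxy − (Σx)(Σy)/n = 5783.48 − 5850.606667 = -67.126667
b = Sxy/Sxx = -67.126667/3638 = -0.018452
a = ȳ − b·x̄ = 5.214444 − (-0.018452)·124.666667 = 7.514735
ŷ(122) = a + b·122 = 7.514735 + (-0.018452)·122 = 5.263649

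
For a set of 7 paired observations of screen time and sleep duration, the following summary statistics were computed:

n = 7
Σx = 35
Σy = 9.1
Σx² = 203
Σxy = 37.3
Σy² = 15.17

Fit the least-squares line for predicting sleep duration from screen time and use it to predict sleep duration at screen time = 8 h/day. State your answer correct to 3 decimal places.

0.421

Sxx = Σx² − (Σx)²/n = 203 − 175 = 28
Sxy = Σxy − (Σx)(Σy)/n = 37.3 − 45.5 = -8.2
b = Sxy/Sxx = -8.2/28 = -0.292857
a = ȳ − b·x̄ = 1.3 − (-0.292857)·5 = 2.764286
ŷ(8) = a + b·8 = 2.764286 + (-0.292857)·8 = 0.421429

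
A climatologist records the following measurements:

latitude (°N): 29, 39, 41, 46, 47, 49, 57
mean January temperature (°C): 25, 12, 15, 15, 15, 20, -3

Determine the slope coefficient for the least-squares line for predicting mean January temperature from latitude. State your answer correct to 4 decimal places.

-0.7382

n = 7, Σx = 308, Σy = 99, Σxy = 4012, Σx² = 14018
Sxx = Σx² − (Σx)²/n = 14018 − 13552 = 466
Sxy = Σxy − (Σx)(Σy)/n = 4012 − 4356 = -344
b = Sxy/Sxx = -344/466 = -0.738197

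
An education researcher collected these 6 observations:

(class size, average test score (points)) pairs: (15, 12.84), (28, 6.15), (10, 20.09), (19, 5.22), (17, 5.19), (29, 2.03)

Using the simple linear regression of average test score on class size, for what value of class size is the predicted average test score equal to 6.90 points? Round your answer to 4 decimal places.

n = 6, Σx = 118, Σy = 51.52, Σxy = 811.98, Σx² = 2600
Sxx = Σx² − (Σx)²/n = 2600 − 2320.666667 = 279.333333
Sxy = Σxy − (Σx)(Σy)/n = 811.98 − 1013.226667 = -201.246667
b = Sxy/Sxx = -201.246667/279.333333 = -0.720453
a = ȳ − b·x̄ = 8.586667 − (-0.720453)·19.666667 = 22.755585
Set a + b·x = 6.90: x = (6.90 − 22.755585) / (-0.720453) = 22.007785

22.0078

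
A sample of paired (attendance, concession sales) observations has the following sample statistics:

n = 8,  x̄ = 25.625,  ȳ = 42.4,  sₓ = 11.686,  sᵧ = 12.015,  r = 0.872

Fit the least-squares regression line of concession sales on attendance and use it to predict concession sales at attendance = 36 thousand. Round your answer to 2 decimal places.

b = r · sᵧ/sₓ = 0.872 · 12.015/11.686 = 0.896550
a = ȳ − b·x̄ = 42.4 − 0.896550·25.625 = 19.425913
ŷ(36) = a + b·36 = 19.425913 + 0.896550·36 = 51.701703

51.70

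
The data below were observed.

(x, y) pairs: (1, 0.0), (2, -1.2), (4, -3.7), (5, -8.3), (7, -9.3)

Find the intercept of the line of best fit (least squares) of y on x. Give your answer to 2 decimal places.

n = 5, Σx = 19, Σy = -22.5, Σxy = -123.8, Σx² = 95
Sxx = Σx² − (Σx)²/n = 95 − 72.2 = 22.8
Sxy = Σxy − (Σx)(Σy)/n = -123.8 − (-85.5) = -38.3
b = Sxy/Sxx = -38.3/22.8 = -1.679825
a = ȳ − b·x̄ = -4.5 − (-1.679825)·3.8 = 1.883333

1.88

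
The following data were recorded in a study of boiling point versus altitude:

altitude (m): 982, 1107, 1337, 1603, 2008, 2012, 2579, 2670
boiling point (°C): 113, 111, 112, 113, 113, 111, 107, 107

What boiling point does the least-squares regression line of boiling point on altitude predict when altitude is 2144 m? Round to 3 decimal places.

109.789

n = 8, Σx = 14298, Σy = 887, Σxy = 1576605, Σx² = 28407300
Sxx = Σx² − (Σx)²/n = 28407300 − 25554100.5 = 2853199.5
Sxy = Σxy − (Σx)(Σy)/n = 1576605 − 1585290.75 = -8685.75
b = Sxy/Sxx = -8685.75/2853199.5 = -0.003044
a = ȳ − b·x̄ = 110.875 − (-0.003044)·1787.25 = 116.315772
ŷ(2144) = a + b·2144 = 116.315772 + (-0.003044)·2144 = 109.788977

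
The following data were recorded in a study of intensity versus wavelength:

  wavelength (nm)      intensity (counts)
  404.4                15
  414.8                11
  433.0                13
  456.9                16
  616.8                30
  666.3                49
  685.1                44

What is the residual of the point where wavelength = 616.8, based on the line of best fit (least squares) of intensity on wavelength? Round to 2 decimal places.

n = 7, Σx = 3677.3, Σy = 178, Σxy = 104865.3, Σx² = 2025604.95
Sxx = Σx² − (Σx)²/n = 2025604.95 − 1931790.755714 = 93814.194286
Sxy = Σxy − (Σx)(Σy)/n = 104865.3 − 93508.485714 = 11356.814286
b = Sxy/Sxx = 11356.814286/93814.194286 = 0.121056
a = ȳ − b·x̄ = 25.428571 − 0.121056·525.328571 = -38.165846
ŷ(616.8) = -38.165846 + 0.121056·616.8 = 36.501779
residual = y − ŷ = 30 − 36.501779 = -6.501779

-6.50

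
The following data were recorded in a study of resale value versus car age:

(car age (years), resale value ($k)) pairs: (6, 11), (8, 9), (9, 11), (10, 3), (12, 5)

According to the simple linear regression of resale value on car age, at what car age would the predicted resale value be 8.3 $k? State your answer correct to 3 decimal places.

n = 5, Σx = 45, Σy = 39, Σxy = 327, Σx² = 425
Sxx = Σx² − (Σx)²/n = 425 − 405 = 20
Sxy = Σxy − (Σx)(Σy)/n = 327 − 351 = -24
b = Sxy/Sxx = -24/20 = -1.2
a = ȳ − b·x̄ = 7.8 − (-1.2)·9 = 18.6
Set a + b·x = 8.3: x = (8.3 − 18.6) / (-1.2) = 8.583333

8.583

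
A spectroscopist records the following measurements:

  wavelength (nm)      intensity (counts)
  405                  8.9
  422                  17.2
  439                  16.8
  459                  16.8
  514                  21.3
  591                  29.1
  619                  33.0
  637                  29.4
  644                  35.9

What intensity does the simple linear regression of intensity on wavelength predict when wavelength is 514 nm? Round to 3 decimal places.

22.125

n = 9, Σx = 4730, Σy = 208.4, Σxy = 116370, Σx² = 2562654
Sxx = Σx² − (Σx)²/n = 2562654 − 2485877.777778 = 76776.222222
Sxy = Σxy − (Σx)(Σy)/n = 116370 − 109525.777778 = 6844.222222
b = Sxy/Sxx = 6844.222222/76776.222222 = 0.089145
a = ȳ − b·x̄ = 23.155556 − 0.089145·525.555556 = -23.695135
ŷ(514) = a + b·514 = -23.695135 + 0.089145·514 = 22.125435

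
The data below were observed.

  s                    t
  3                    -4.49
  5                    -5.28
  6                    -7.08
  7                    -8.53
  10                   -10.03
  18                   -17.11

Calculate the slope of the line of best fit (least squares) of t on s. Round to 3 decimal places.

n = 6, Σx = 49, Σy = -52.52, Σxy = -550.34, Σx² = 543
Sxx = Σx² − (Σx)²/n = 543 − 400.166667 = 142.833333
Sxy = Σxy − (Σx)(Σy)/n = -550.34 − (-428.913333) = -121.426667
b = Sxy/Sxx = -121.426667/142.833333 = -0.850128

-0.850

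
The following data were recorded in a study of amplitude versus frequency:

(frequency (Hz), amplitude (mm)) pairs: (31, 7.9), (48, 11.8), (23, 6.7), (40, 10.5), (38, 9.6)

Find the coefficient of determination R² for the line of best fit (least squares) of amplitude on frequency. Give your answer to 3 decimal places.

0.983

n = 5, Σx = 180, Σy = 46.5, Σxy = 1750.2, Σx² = 6838, Σy² = 448.95
Sxx = Σx² − (Σx)²/n = 6838 − 6480 = 358
Sxy = Σxy − (Σx)(Σy)/n = 1750.2 − 1674 = 76.2
Syy = Σy² − (Σy)²/n = 448.95 − 432.45 = 16.5
R² = Sxy²/(Sxx·Syy) = (76.2)²/(358·16.5) = 0.982976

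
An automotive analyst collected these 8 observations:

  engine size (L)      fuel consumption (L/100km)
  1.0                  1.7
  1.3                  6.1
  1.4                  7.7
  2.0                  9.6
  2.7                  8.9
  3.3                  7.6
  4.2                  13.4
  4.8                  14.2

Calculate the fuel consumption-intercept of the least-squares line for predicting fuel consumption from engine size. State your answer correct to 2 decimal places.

2.32

n = 8, Σx = 20.7, Σy = 69.2, Σxy = 213.16, Σx² = 67.51
Sxx = Σx² − (Σx)²/n = 67.51 − 53.56125 = 13.94875
Sxy = Σxy − (Σx)(Σy)/n = 213.16 − 179.055 = 34.105
b = Sxy/Sxx = 34.105/13.94875 = 2.445022
a = ȳ − b·x̄ = 8.65 − 2.445022·2.5875 = 2.323506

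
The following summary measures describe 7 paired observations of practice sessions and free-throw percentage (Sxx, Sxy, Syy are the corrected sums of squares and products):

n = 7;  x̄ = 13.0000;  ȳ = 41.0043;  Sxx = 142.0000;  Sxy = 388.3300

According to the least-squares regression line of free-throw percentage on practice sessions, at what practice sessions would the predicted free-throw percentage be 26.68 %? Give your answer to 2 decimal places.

b = Sxy/Sxx = 388.33/142 = 2.734718
a = ȳ − b·x̄ = 41.0043 − 2.734718·13 = 5.452962
Set a + b·x = 26.68: x = (26.68 − 5.452962) / 2.734718 = 7.762056

7.76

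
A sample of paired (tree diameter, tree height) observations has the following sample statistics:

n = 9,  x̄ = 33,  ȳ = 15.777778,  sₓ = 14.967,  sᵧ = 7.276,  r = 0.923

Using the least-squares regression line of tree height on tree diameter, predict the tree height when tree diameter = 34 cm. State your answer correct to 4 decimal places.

16.2265

b = r · sᵧ/sₓ = 0.923 · 7.276/14.967 = 0.448704
a = ȳ − b·x̄ = 15.777778 − 0.448704·33 = 0.970557
ŷ(34) = a + b·34 = 0.970557 + 0.448704·34 = 16.226482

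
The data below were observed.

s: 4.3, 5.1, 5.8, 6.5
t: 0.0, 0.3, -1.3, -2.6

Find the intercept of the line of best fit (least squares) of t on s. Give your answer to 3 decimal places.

n = 4, Σx = 21.7, Σy = -3.6, Σxy = -22.91, Σx² = 120.39
Sxx = Σx² − (Σx)²/n = 120.39 − 117.7225 = 2.6675
Sxy = Σxy − (Σx)(Σy)/n = -22.91 − (-19.53) = -3.38
b = Sxy/Sxx = -3.38/2.6675 = -1.267104
a = ȳ − b·x̄ = -0.9 − (-1.267104)·5.425 = 5.974039

5.974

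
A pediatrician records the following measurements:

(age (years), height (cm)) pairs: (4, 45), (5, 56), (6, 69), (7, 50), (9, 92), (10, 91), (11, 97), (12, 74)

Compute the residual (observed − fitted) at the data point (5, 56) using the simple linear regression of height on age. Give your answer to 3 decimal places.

0.500

n = 8, Σx = 64, Σy = 574, Σxy = 4917, Σx² = 572
Sxx = Σx² − (Σx)²/n = 572 − 512 = 60
Sxy = Σxy − (Σx)(Σy)/n = 4917 − 4592 = 325
b = Sxy/Sxx = 325/60 = 5.416667
a = ȳ − b·x̄ = 71.75 − 5.416667·8 = 28.416667
ŷ(5) = 28.416667 + 5.416667·5 = 55.5
residual = y − ŷ = 56 − 55.5 = 0.5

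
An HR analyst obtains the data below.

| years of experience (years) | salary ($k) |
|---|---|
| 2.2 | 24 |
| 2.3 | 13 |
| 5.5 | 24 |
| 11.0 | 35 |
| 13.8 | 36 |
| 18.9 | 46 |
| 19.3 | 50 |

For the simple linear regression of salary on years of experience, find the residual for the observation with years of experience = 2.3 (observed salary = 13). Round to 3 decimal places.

n = 7, Σx = 73, Σy = 228, Σxy = 2930.9, Σx² = 1081.52
Sxx = Σx² − (Σx)²/n = 1081.52 − 761.285714 = 320.234286
Sxy = Σxy − (Σx)(Σy)/n = 2930.9 − 2377.714286 = 553.185714
b = Sxy/Sxx = 553.185714/320.234286 = 1.727441
a = ȳ − b·x̄ = 32.571429 − 1.727441·10.428571 = 14.556691
ŷ(2.3) = 14.556691 + 1.727441·2.3 = 18.529804
residual = y − ŷ = 13 − 18.529804 = -5.529804

-5.530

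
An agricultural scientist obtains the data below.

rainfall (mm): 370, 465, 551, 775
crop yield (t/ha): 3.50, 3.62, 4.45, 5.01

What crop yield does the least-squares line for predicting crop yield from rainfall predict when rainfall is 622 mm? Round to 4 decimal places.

n = 4, Σx = 2161, Σy = 16.58, Σxy = 9313, Σx² = 1257351
Sxx = Σx² − (Σx)²/n = 1257351 − 1167480.25 = 89870.75
Sxy = Σxy − (Σx)(Σy)/n = 9313 − 8957.345 = 355.655
b = Sxy/Sxx = 355.655/89870.75 = 0.003957
a = ȳ − b·x̄ = 4.145 − 0.003957·540.25 = 2.007012
ŷ(622) = a + b·622 = 2.007012 + 0.003957·622 = 4.468518

4.4685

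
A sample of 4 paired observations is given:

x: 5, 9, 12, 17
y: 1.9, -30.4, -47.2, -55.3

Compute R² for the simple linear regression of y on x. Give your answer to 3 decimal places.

n = 4, Σx = 43, Σy = -131, Σxy = -1770.6, Σx² = 539, Σy² = 6213.7
Sxx = Σx² − (Σx)²/n = 539 − 462.25 = 76.75
Sxy = Σxy − (Σx)(Σy)/n = -1770.6 − (-1408.25) = -362.35
Syy = Σy² − (Σy)²/n = 6213.7 − 4290.25 = 1923.45
R² = Sxy²/(Sxx·Syy) = (-362.35)²/(76.75·1923.45) = 0.889400

0.889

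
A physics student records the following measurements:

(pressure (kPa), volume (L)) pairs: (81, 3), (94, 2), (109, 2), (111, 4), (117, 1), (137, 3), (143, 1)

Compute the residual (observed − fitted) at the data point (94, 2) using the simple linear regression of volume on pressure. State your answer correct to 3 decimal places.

n = 7, Σx = 792, Σy = 16, Σxy = 1764, Σx² = 92506
Sxx = Σx² − (Σx)²/n = 92506 − 89609.142857 = 2896.857143
Sxy = Σxy − (Σx)(Σy)/n = 1764 − 1810.285714 = -46.285714
b = Sxy/Sxx = -46.285714/2896.857143 = -0.015978
a = ȳ − b·x̄ = 2.285714 − (-0.015978)·113.142857 = 4.093500
ŷ(94) = 4.093500 + (-0.015978)·94 = 2.591577
residual = y − ŷ = 2 − 2.591577 = -0.591577

-0.592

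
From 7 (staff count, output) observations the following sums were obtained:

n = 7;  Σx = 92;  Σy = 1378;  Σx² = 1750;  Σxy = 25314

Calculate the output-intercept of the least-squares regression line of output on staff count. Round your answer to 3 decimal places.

Sxx = Σx² − (Σx)²/n = 1750 − 1209.142857 = 540.857143
Sxy = Σxy − (Σx)(Σy)/n = 25314 − 18110.857143 = 7203.142857
b = Sxy/Sxx = 7203.142857/540.857143 = 13.318014
a = ȳ − b·x̄ = 196.857143 − 13.318014·13.142857 = 21.820391

21.820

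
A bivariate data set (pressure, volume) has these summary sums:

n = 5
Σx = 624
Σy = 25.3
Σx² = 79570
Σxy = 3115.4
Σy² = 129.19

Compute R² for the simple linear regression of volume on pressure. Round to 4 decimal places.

Sxx = Σx² − (Σx)²/n = 79570 − 77875.2 = 1694.8
Sxy = Σxy − (Σx)(Σy)/n = 3115.4 − 3157.44 = -42.04
Syy = Σy² − (Σy)²/n = 129.19 − 128.018 = 1.172
R² = Sxy²/(Sxx·Syy) = (-42.04)²/(1694.8·1.172) = 0.889773

0.8898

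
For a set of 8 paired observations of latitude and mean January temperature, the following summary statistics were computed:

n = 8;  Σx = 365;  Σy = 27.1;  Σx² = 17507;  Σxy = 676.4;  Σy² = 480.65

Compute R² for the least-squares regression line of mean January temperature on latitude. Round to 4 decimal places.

0.9446

Sxx = Σx² − (Σx)²/n = 17507 − 16653.125 = 853.875
Sxy = Σxy − (Σx)(Σy)/n = 676.4 − 1236.4375 = -560.0375
Syy = Σy² − (Σy)²/n = 480.65 − 91.80125 = 388.84875
R² = Sxy²/(Sxx·Syy) = (-560.0375)²/(853.875·388.84875) = 0.944625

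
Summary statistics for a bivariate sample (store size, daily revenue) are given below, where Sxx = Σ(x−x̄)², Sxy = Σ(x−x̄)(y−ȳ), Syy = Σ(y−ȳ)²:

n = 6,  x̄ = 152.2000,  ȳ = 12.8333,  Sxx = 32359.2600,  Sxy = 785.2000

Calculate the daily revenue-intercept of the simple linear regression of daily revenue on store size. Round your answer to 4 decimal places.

b = Sxy/Sxx = 785.2/32359.26 = 0.024265
a = ȳ − b·x̄ = 12.8333 − 0.024265·152.2 = 9.140155

9.1402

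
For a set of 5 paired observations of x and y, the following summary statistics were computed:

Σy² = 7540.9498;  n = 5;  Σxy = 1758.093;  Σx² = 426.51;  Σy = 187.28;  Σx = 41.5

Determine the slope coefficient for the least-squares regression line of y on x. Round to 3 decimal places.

Sxx = Σx² − (Σx)²/n = 426.51 − 344.45 = 82.06
Sxy = Σxy − (Σx)(Σy)/n = 1758.093 − 1554.424 = 203.669
b = Sxy/Sxx = 203.669/82.06 = 2.481952

2.482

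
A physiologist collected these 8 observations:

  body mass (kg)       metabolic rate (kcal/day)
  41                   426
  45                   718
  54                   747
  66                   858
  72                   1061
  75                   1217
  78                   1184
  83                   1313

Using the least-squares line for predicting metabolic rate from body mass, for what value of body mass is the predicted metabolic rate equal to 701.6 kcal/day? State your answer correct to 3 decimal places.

n = 8, Σx = 514, Σy = 7524, Σxy = 515740, Σx² = 34760
Sxx = Σx² − (Σx)²/n = 34760 − 33024.5 = 1735.5
Sxy = Σxy − (Σx)(Σy)/n = 515740 − 483417 = 32323
b = Sxy/Sxx = 32323/1735.5 = 18.624604
a = ȳ − b·x̄ = 940.5 − 18.624604·64.25 = -256.130798
Set a + b·x = 701.6: x = (701.6 − (-256.130798)) / 18.624604 = 51.422882

51.423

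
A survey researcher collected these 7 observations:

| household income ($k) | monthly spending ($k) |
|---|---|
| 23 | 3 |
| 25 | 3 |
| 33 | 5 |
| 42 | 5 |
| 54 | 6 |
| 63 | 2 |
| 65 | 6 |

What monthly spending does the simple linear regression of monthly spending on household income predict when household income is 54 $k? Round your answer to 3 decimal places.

4.582

n = 7, Σx = 305, Σy = 30, Σxy = 1359, Σx² = 15117
Sxx = Σx² − (Σx)²/n = 15117 − 13289.285714 = 1827.714286
Sxy = Σxy − (Σx)(Σy)/n = 1359 − 1307.142857 = 51.857143
b = Sxy/Sxx = 51.857143/1827.714286 = 0.028373
a = ȳ − b·x̄ = 4.285714 − 0.028373·43.571429 = 3.049476
ŷ(54) = a + b·54 = 3.049476 + 0.028373·54 = 4.581601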